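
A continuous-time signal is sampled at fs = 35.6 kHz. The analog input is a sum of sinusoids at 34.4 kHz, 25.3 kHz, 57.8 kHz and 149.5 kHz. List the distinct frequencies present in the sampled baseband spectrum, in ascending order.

fs/2 = 17.8 kHz.
34.4 kHz > fs/2 = 17.8 kHz, folds to fs − 34.4 kHz = 1.2 kHz.
25.3 kHz > fs/2 = 17.8 kHz, folds to fs − 25.3 kHz = 10.3 kHz.
57.8 kHz mod fs = 22.2 kHz.
22.2 kHz > fs/2 = 17.8 kHz, folds to fs − 22.2 kHz = 13.4 kHz.
149.5 kHz mod fs = 7.1 kHz.
7.1 kHz ≤ fs/2 = 17.8 kHz, appears at 7.1 kHz.
Distinct values: {1.2 kHz, 7.1 kHz, 10.3 kHz, 13.4 kHz}.

1.2 kHz, 7.1 kHz, 10.3 kHz, 13.4 kHz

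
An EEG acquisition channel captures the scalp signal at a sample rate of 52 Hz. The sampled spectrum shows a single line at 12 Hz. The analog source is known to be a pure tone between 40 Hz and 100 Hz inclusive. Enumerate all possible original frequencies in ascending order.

Frequencies that alias to 12 Hz are k·fs ± 12 Hz for integer k ≥ 0.
k=0: 12 Hz.
k=1: 40 Hz, 64 Hz.
k=2: 92 Hz, 116 Hz.
k=3: 144 Hz, 168 Hz.
Within [40 Hz, 100 Hz]: 40 Hz, 64 Hz, 92 Hz.

40 Hz, 64 Hz, 92 Hz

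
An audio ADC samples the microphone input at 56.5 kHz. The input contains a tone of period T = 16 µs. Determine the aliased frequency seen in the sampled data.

T = 16 µs → f = 1/T = 62.5 kHz.
62.5 kHz mod fs = 6 kHz.
6 kHz ≤ fs/2 = 28.25 kHz, appears at 6 kHz.

6 kHz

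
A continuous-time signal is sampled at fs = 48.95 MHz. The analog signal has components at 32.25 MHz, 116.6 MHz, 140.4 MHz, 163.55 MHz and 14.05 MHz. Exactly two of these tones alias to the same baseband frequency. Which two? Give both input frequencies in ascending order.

32.25 MHz, 163.55 MHz

fs/2 = 24.475 MHz.
32.25 MHz > fs/2 = 24.475 MHz, folds to fs − 32.25 MHz = 16.7 MHz.
116.6 MHz mod fs = 18.7 MHz.
18.7 MHz ≤ fs/2 = 24.475 MHz, appears at 18.7 MHz.
140.4 MHz mod fs = 42.5 MHz.
42.5 MHz > fs/2 = 24.475 MHz, folds to fs − 42.5 MHz = 6.45 MHz.
163.55 MHz mod fs = 16.7 MHz.
16.7 MHz ≤ fs/2 = 24.475 MHz, appears at 16.7 MHz.
14.05 MHz ≤ fs/2 = 24.475 MHz, passes unchanged.
32.25 MHz and 163.55 MHz both map to 16.7 MHz.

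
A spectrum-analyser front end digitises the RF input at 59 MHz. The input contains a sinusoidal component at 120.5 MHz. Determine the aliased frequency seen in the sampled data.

2.5 MHz

120.5 MHz mod fs = 2.5 MHz.
2.5 MHz ≤ fs/2 = 29.5 MHz, appears at 2.5 MHz.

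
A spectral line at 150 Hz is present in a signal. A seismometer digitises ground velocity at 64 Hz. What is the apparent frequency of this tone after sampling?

150 Hz mod fs = 22 Hz.
22 Hz ≤ fs/2 = 32 Hz, appears at 22 Hz.

22 Hz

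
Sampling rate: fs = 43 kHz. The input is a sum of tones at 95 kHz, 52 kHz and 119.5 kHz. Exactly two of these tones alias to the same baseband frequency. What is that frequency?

fs/2 = 21.5 kHz.
95 kHz mod fs = 9 kHz.
9 kHz ≤ fs/2 = 21.5 kHz, appears at 9 kHz.
52 kHz mod fs = 9 kHz.
9 kHz ≤ fs/2 = 21.5 kHz, appears at 9 kHz.
119.5 kHz mod fs = 33.5 kHz.
33.5 kHz > fs/2 = 21.5 kHz, folds to fs − 33.5 kHz = 9.5 kHz.
52 kHz and 95 kHz both map to 9 kHz.

9 kHz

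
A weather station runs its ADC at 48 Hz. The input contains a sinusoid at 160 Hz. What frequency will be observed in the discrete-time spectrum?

16 Hz

160 Hz mod fs = 16 Hz.
16 Hz ≤ fs/2 = 24 Hz, appears at 16 Hz.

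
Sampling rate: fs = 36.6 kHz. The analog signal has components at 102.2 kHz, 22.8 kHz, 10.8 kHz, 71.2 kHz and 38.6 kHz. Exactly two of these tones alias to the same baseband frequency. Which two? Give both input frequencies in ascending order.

38.6 kHz, 71.2 kHz

fs/2 = 18.3 kHz.
102.2 kHz mod fs = 29 kHz.
29 kHz > fs/2 = 18.3 kHz, folds to fs − 29 kHz = 7.6 kHz.
22.8 kHz > fs/2 = 18.3 kHz, folds to fs − 22.8 kHz = 13.8 kHz.
10.8 kHz ≤ fs/2 = 18.3 kHz, passes unchanged.
71.2 kHz mod fs = 34.6 kHz.
34.6 kHz > fs/2 = 18.3 kHz, folds to fs − 34.6 kHz = 2 kHz.
38.6 kHz mod fs = 2 kHz.
2 kHz ≤ fs/2 = 18.3 kHz, appears at 2 kHz.
38.6 kHz and 71.2 kHz both map to 2 kHz.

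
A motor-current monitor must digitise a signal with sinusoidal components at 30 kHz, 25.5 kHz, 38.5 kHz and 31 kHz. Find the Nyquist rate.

Highest-frequency component: 38.5 kHz.
Nyquist rate = 2 × 38.5 kHz = 77 kHz.

77 kHz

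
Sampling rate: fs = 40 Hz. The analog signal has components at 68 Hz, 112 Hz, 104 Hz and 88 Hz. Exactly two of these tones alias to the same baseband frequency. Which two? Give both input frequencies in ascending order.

fs/2 = 20 Hz.
68 Hz mod fs = 28 Hz.
28 Hz > fs/2 = 20 Hz, folds to fs − 28 Hz = 12 Hz.
112 Hz mod fs = 32 Hz.
32 Hz > fs/2 = 20 Hz, folds to fs − 32 Hz = 8 Hz.
104 Hz mod fs = 24 Hz.
24 Hz > fs/2 = 20 Hz, folds to fs − 24 Hz = 16 Hz.
88 Hz mod fs = 8 Hz.
8 Hz ≤ fs/2 = 20 Hz, appears at 8 Hz.
88 Hz and 112 Hz both map to 8 Hz.

88 Hz, 112 Hz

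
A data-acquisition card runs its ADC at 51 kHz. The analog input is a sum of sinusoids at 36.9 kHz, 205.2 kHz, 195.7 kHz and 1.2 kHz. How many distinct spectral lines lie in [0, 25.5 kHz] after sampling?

3

fs/2 = 25.5 kHz.
36.9 kHz > fs/2 = 25.5 kHz, folds to fs − 36.9 kHz = 14.1 kHz.
205.2 kHz mod fs = 1.2 kHz.
1.2 kHz ≤ fs/2 = 25.5 kHz, appears at 1.2 kHz.
195.7 kHz mod fs = 42.7 kHz.
42.7 kHz > fs/2 = 25.5 kHz, folds to fs − 42.7 kHz = 8.3 kHz.
1.2 kHz ≤ fs/2 = 25.5 kHz, passes unchanged.
Distinct values: {1.2 kHz, 8.3 kHz, 14.1 kHz} → 3.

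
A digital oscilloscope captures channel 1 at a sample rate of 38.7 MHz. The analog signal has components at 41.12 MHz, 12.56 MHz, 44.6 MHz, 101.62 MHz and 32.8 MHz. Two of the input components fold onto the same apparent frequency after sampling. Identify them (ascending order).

fs/2 = 19.35 MHz.
41.12 MHz mod fs = 2.42 MHz.
2.42 MHz ≤ fs/2 = 19.35 MHz, appears at 2.42 MHz.
12.56 MHz ≤ fs/2 = 19.35 MHz, passes unchanged.
44.6 MHz mod fs = 5.9 MHz.
5.9 MHz ≤ fs/2 = 19.35 MHz, appears at 5.9 MHz.
101.62 MHz mod fs = 24.22 MHz.
24.22 MHz > fs/2 = 19.35 MHz, folds to fs − 24.22 MHz = 14.48 MHz.
32.8 MHz > fs/2 = 19.35 MHz, folds to fs − 32.8 MHz = 5.9 MHz.
32.8 MHz and 44.6 MHz both map to 5.9 MHz.

32.8 MHz, 44.6 MHz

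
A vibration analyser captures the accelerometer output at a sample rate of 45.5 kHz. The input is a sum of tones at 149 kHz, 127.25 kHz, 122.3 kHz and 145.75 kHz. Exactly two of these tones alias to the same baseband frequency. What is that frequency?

9.25 kHz

fs/2 = 22.75 kHz.
149 kHz mod fs = 12.5 kHz.
12.5 kHz ≤ fs/2 = 22.75 kHz, appears at 12.5 kHz.
127.25 kHz mod fs = 36.25 kHz.
36.25 kHz > fs/2 = 22.75 kHz, folds to fs − 36.25 kHz = 9.25 kHz.
122.3 kHz mod fs = 31.3 kHz.
31.3 kHz > fs/2 = 22.75 kHz, folds to fs − 31.3 kHz = 14.2 kHz.
145.75 kHz mod fs = 9.25 kHz.
9.25 kHz ≤ fs/2 = 22.75 kHz, appears at 9.25 kHz.
127.25 kHz and 145.75 kHz both map to 9.25 kHz.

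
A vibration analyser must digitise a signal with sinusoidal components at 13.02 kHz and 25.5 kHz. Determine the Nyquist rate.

51 kHz

Highest-frequency component: 25.5 kHz.
Nyquist rate = 2 × 25.5 kHz = 51 kHz.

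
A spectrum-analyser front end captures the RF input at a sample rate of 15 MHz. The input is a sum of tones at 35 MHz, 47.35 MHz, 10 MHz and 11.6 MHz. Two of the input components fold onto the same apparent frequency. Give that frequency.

fs/2 = 7.5 MHz.
35 MHz mod fs = 5 MHz.
5 MHz ≤ fs/2 = 7.5 MHz, appears at 5 MHz.
47.35 MHz mod fs = 2.35 MHz.
2.35 MHz ≤ fs/2 = 7.5 MHz, appears at 2.35 MHz.
10 MHz > fs/2 = 7.5 MHz, folds to fs − 10 MHz = 5 MHz.
11.6 MHz > fs/2 = 7.5 MHz, folds to fs − 11.6 MHz = 3.4 MHz.
10 MHz and 35 MHz both map to 5 MHz.

5 MHz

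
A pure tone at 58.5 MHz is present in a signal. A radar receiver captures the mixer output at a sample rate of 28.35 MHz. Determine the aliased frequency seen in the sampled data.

58.5 MHz mod fs = 1.8 MHz.
1.8 MHz ≤ fs/2 = 14.175 MHz, appears at 1.8 MHz.

1.8 MHz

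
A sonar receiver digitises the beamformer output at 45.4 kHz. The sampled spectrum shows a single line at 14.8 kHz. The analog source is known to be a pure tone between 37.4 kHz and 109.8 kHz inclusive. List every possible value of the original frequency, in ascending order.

Frequencies that alias to 14.8 kHz are k·fs ± 14.8 kHz for integer k ≥ 0.
k=0: 14.8 kHz.
k=1: 30.6 kHz, 60.2 kHz.
k=2: 76 kHz, 105.6 kHz.
k=3: 121.4 kHz, 151 kHz.
Within [37.4 kHz, 109.8 kHz]: 60.2 kHz, 76 kHz, 105.6 kHz.

60.2 kHz, 76 kHz, 105.6 kHz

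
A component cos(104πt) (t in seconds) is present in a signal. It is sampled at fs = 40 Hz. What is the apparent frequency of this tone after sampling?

12 Hz

ω = 104π rad/s → f = ω/(2π) = 52 Hz.
52 Hz mod fs = 12 Hz.
12 Hz ≤ fs/2 = 20 Hz, appears at 12 Hz.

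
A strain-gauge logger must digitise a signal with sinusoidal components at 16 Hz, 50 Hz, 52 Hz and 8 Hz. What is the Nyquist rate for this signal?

Highest-frequency component: 52 Hz.
Nyquist rate = 2 × 52 Hz = 104 Hz.

104 Hz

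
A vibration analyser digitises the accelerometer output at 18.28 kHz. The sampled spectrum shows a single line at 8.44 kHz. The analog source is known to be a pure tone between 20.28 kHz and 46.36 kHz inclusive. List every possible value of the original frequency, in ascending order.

Frequencies that alias to 8.44 kHz are k·fs ± 8.44 kHz for integer k ≥ 0.
k=0: 8.44 kHz.
k=1: 9.84 kHz, 26.72 kHz.
k=2: 28.12 kHz, 45 kHz.
k=3: 46.4 kHz, 63.28 kHz.
Within [20.28 kHz, 46.36 kHz]: 26.72 kHz, 28.12 kHz, 45 kHz.

26.72 kHz, 28.12 kHz, 45 kHz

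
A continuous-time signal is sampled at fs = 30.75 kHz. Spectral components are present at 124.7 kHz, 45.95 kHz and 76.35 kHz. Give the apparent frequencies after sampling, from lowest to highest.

1.7 kHz, 14.85 kHz, 15.2 kHz

fs/2 = 15.375 kHz.
124.7 kHz mod fs = 1.7 kHz.
1.7 kHz ≤ fs/2 = 15.375 kHz, appears at 1.7 kHz.
45.95 kHz mod fs = 15.2 kHz.
15.2 kHz ≤ fs/2 = 15.375 kHz, appears at 15.2 kHz.
76.35 kHz mod fs = 14.85 kHz.
14.85 kHz ≤ fs/2 = 15.375 kHz, appears at 14.85 kHz.
Distinct values: {1.7 kHz, 14.85 kHz, 15.2 kHz}.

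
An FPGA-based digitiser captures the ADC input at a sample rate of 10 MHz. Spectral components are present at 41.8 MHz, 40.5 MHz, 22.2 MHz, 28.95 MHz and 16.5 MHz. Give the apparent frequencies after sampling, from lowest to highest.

0.5 MHz, 1.05 MHz, 1.8 MHz, 2.2 MHz, 3.5 MHz

fs/2 = 5 MHz.
41.8 MHz mod fs = 1.8 MHz.
1.8 MHz ≤ fs/2 = 5 MHz, appears at 1.8 MHz.
40.5 MHz mod fs = 0.5 MHz.
0.5 MHz ≤ fs/2 = 5 MHz, appears at 0.5 MHz.
22.2 MHz mod fs = 2.2 MHz.
2.2 MHz ≤ fs/2 = 5 MHz, appears at 2.2 MHz.
28.95 MHz mod fs = 8.95 MHz.
8.95 MHz > fs/2 = 5 MHz, folds to fs − 8.95 MHz = 1.05 MHz.
16.5 MHz mod fs = 6.5 MHz.
6.5 MHz > fs/2 = 5 MHz, folds to fs − 6.5 MHz = 3.5 MHz.
Distinct values: {0.5 MHz, 1.05 MHz, 1.8 MHz, 2.2 MHz, 3.5 MHz}.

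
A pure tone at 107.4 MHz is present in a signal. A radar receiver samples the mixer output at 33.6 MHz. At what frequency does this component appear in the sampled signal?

107.4 MHz mod fs = 6.6 MHz.
6.6 MHz ≤ fs/2 = 16.8 MHz, appears at 6.6 MHz.

6.6 MHz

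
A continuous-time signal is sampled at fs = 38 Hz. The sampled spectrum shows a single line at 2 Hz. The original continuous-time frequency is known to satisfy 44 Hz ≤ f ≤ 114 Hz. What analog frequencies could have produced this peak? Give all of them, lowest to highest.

Frequencies that alias to 2 Hz are k·fs ± 2 Hz for integer k ≥ 0.
k=0: 2 Hz.
k=1: 36 Hz, 40 Hz.
k=2: 74 Hz, 78 Hz.
k=3: 112 Hz, 116 Hz.
k=4: 150 Hz, 154 Hz.
Within [44 Hz, 114 Hz]: 74 Hz, 78 Hz, 112 Hz.

74 Hz, 78 Hz, 112 Hz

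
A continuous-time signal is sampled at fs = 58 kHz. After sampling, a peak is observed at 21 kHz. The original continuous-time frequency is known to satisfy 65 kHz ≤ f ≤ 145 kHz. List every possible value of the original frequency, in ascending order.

79 kHz, 95 kHz, 137 kHz

Frequencies that alias to 21 kHz are k·fs ± 21 kHz for integer k ≥ 0.
k=0: 21 kHz.
k=1: 37 kHz, 79 kHz.
k=2: 95 kHz, 137 kHz.
k=3: 153 kHz, 195 kHz.
Within [65 kHz, 145 kHz]: 79 kHz, 95 kHz, 137 kHz.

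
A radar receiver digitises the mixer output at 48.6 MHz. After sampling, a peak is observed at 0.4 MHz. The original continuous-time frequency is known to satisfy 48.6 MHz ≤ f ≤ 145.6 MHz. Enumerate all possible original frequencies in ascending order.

49 MHz, 96.8 MHz, 97.6 MHz, 145.4 MHz

Frequencies that alias to 0.4 MHz are k·fs ± 0.4 MHz for integer k ≥ 0.
k=0: 0.4 MHz.
k=1: 48.2 MHz, 49 MHz.
k=2: 96.8 MHz, 97.6 MHz.
k=3: 145.4 MHz, 146.2 MHz.
k=4: 194 MHz, 194.8 MHz.
Within [48.6 MHz, 145.6 MHz]: 49 MHz, 96.8 MHz, 97.6 MHz, 145.4 MHz.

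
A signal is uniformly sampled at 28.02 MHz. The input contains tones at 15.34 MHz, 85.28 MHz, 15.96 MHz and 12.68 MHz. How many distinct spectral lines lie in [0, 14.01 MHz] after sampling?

3

fs/2 = 14.01 MHz.
15.34 MHz > fs/2 = 14.01 MHz, folds to fs − 15.34 MHz = 12.68 MHz.
85.28 MHz mod fs = 1.22 MHz.
1.22 MHz ≤ fs/2 = 14.01 MHz, appears at 1.22 MHz.
15.96 MHz > fs/2 = 14.01 MHz, folds to fs − 15.96 MHz = 12.06 MHz.
12.68 MHz ≤ fs/2 = 14.01 MHz, passes unchanged.
Distinct values: {1.22 MHz, 12.06 MHz, 12.68 MHz} → 3.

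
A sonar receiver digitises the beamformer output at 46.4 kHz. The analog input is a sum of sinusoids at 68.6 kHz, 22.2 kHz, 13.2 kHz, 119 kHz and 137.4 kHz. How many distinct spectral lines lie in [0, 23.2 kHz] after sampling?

fs/2 = 23.2 kHz.
68.6 kHz mod fs = 22.2 kHz.
22.2 kHz ≤ fs/2 = 23.2 kHz, appears at 22.2 kHz.
22.2 kHz ≤ fs/2 = 23.2 kHz, passes unchanged.
13.2 kHz ≤ fs/2 = 23.2 kHz, passes unchanged.
119 kHz mod fs = 26.2 kHz.
26.2 kHz > fs/2 = 23.2 kHz, folds to fs − 26.2 kHz = 20.2 kHz.
137.4 kHz mod fs = 44.6 kHz.
44.6 kHz > fs/2 = 23.2 kHz, folds to fs − 44.6 kHz = 1.8 kHz.
Distinct values: {1.8 kHz, 13.2 kHz, 20.2 kHz, 22.2 kHz} → 4.

4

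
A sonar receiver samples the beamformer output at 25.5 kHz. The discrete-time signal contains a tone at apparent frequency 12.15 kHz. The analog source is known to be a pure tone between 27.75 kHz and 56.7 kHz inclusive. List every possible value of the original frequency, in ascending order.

Frequencies that alias to 12.15 kHz are k·fs ± 12.15 kHz for integer k ≥ 0.
k=0: 12.15 kHz.
k=1: 13.35 kHz, 37.65 kHz.
k=2: 38.85 kHz, 63.15 kHz.
k=3: 64.35 kHz, 88.65 kHz.
Within [27.75 kHz, 56.7 kHz]: 37.65 kHz, 38.85 kHz.

37.65 kHz, 38.85 kHz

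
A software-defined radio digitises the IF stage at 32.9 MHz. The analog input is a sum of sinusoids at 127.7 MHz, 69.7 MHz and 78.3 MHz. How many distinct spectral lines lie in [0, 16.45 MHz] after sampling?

2

fs/2 = 16.45 MHz.
127.7 MHz mod fs = 29 MHz.
29 MHz > fs/2 = 16.45 MHz, folds to fs − 29 MHz = 3.9 MHz.
69.7 MHz mod fs = 3.9 MHz.
3.9 MHz ≤ fs/2 = 16.45 MHz, appears at 3.9 MHz.
78.3 MHz mod fs = 12.5 MHz.
12.5 MHz ≤ fs/2 = 16.45 MHz, appears at 12.5 MHz.
Distinct values: {3.9 MHz, 12.5 MHz} → 2.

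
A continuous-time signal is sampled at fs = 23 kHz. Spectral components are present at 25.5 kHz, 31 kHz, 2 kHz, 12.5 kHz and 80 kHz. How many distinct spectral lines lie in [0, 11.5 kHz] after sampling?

5

fs/2 = 11.5 kHz.
25.5 kHz mod fs = 2.5 kHz.
2.5 kHz ≤ fs/2 = 11.5 kHz, appears at 2.5 kHz.
31 kHz mod fs = 8 kHz.
8 kHz ≤ fs/2 = 11.5 kHz, appears at 8 kHz.
2 kHz ≤ fs/2 = 11.5 kHz, passes unchanged.
12.5 kHz > fs/2 = 11.5 kHz, folds to fs − 12.5 kHz = 10.5 kHz.
80 kHz mod fs = 11 kHz.
11 kHz ≤ fs/2 = 11.5 kHz, appears at 11 kHz.
Distinct values: {2 kHz, 2.5 kHz, 8 kHz, 10.5 kHz, 11 kHz} → 5.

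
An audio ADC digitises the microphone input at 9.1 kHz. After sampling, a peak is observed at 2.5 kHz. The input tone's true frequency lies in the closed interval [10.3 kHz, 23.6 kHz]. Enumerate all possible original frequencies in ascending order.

11.6 kHz, 15.7 kHz, 20.7 kHz

Frequencies that alias to 2.5 kHz are k·fs ± 2.5 kHz for integer k ≥ 0.
k=0: 2.5 kHz.
k=1: 6.6 kHz, 11.6 kHz.
k=2: 15.7 kHz, 20.7 kHz.
k=3: 24.8 kHz, 29.8 kHz.
Within [10.3 kHz, 23.6 kHz]: 11.6 kHz, 15.7 kHz, 20.7 kHz.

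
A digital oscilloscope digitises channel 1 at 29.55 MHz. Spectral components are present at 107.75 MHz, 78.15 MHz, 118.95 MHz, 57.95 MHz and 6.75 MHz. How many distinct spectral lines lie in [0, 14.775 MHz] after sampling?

5

fs/2 = 14.775 MHz.
107.75 MHz mod fs = 19.1 MHz.
19.1 MHz > fs/2 = 14.775 MHz, folds to fs − 19.1 MHz = 10.45 MHz.
78.15 MHz mod fs = 19.05 MHz.
19.05 MHz > fs/2 = 14.775 MHz, folds to fs − 19.05 MHz = 10.5 MHz.
118.95 MHz mod fs = 0.75 MHz.
0.75 MHz ≤ fs/2 = 14.775 MHz, appears at 0.75 MHz.
57.95 MHz mod fs = 28.4 MHz.
28.4 MHz > fs/2 = 14.775 MHz, folds to fs − 28.4 MHz = 1.15 MHz.
6.75 MHz ≤ fs/2 = 14.775 MHz, passes unchanged.
Distinct values: {0.75 MHz, 1.15 MHz, 6.75 MHz, 10.45 MHz, 10.5 MHz} → 5.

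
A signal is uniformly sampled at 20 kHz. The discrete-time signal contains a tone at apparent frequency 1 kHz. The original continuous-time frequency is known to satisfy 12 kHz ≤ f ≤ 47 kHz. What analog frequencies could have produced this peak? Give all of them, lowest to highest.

19 kHz, 21 kHz, 39 kHz, 41 kHz

Frequencies that alias to 1 kHz are k·fs ± 1 kHz for integer k ≥ 0.
k=0: 1 kHz.
k=1: 19 kHz, 21 kHz.
k=2: 39 kHz, 41 kHz.
k=3: 59 kHz, 61 kHz.
Within [12 kHz, 47 kHz]: 19 kHz, 21 kHz, 39 kHz, 41 kHz.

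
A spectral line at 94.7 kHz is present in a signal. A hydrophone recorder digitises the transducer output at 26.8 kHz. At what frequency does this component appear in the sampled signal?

12.5 kHz

94.7 kHz mod fs = 14.3 kHz.
14.3 kHz > fs/2 = 13.4 kHz, folds to fs − 14.3 kHz = 12.5 kHz.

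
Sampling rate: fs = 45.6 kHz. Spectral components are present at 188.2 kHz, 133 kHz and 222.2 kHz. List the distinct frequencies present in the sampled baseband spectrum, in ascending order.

3.8 kHz, 5.8 kHz

fs/2 = 22.8 kHz.
188.2 kHz mod fs = 5.8 kHz.
5.8 kHz ≤ fs/2 = 22.8 kHz, appears at 5.8 kHz.
133 kHz mod fs = 41.8 kHz.
41.8 kHz > fs/2 = 22.8 kHz, folds to fs − 41.8 kHz = 3.8 kHz.
222.2 kHz mod fs = 39.8 kHz.
39.8 kHz > fs/2 = 22.8 kHz, folds to fs − 39.8 kHz = 5.8 kHz.
Distinct values: {3.8 kHz, 5.8 kHz}.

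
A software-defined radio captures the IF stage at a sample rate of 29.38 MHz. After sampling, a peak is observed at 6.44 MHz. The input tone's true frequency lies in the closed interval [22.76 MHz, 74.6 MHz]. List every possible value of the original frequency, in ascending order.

Frequencies that alias to 6.44 MHz are k·fs ± 6.44 MHz for integer k ≥ 0.
k=0: 6.44 MHz.
k=1: 22.94 MHz, 35.82 MHz.
k=2: 52.32 MHz, 65.2 MHz.
k=3: 81.7 MHz, 94.58 MHz.
Within [22.76 MHz, 74.6 MHz]: 22.94 MHz, 35.82 MHz, 52.32 MHz, 65.2 MHz.

22.94 MHz, 35.82 MHz, 52.32 MHz, 65.2 MHz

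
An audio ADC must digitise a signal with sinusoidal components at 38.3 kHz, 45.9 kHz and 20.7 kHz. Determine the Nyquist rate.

91.8 kHz

Highest-frequency component: 45.9 kHz.
Nyquist rate = 2 × 45.9 kHz = 91.8 kHz.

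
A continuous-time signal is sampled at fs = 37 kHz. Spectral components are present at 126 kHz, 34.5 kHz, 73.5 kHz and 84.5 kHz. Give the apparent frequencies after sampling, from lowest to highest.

0.5 kHz, 2.5 kHz, 10.5 kHz, 15 kHz

fs/2 = 18.5 kHz.
126 kHz mod fs = 15 kHz.
15 kHz ≤ fs/2 = 18.5 kHz, appears at 15 kHz.
34.5 kHz > fs/2 = 18.5 kHz, folds to fs − 34.5 kHz = 2.5 kHz.
73.5 kHz mod fs = 36.5 kHz.
36.5 kHz > fs/2 = 18.5 kHz, folds to fs − 36.5 kHz = 0.5 kHz.
84.5 kHz mod fs = 10.5 kHz.
10.5 kHz ≤ fs/2 = 18.5 kHz, appears at 10.5 kHz.
Distinct values: {0.5 kHz, 2.5 kHz, 10.5 kHz, 15 kHz}.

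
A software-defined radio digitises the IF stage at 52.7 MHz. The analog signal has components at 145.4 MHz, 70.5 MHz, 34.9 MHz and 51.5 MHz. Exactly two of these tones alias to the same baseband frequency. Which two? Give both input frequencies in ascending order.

fs/2 = 26.35 MHz.
145.4 MHz mod fs = 40 MHz.
40 MHz > fs/2 = 26.35 MHz, folds to fs − 40 MHz = 12.7 MHz.
70.5 MHz mod fs = 17.8 MHz.
17.8 MHz ≤ fs/2 = 26.35 MHz, appears at 17.8 MHz.
34.9 MHz > fs/2 = 26.35 MHz, folds to fs − 34.9 MHz = 17.8 MHz.
51.5 MHz > fs/2 = 26.35 MHz, folds to fs − 51.5 MHz = 1.2 MHz.
34.9 MHz and 70.5 MHz both map to 17.8 MHz.

34.9 MHz, 70.5 MHz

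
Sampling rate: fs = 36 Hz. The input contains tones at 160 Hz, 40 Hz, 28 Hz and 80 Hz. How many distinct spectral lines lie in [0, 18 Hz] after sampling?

3

fs/2 = 18 Hz.
160 Hz mod fs = 16 Hz.
16 Hz ≤ fs/2 = 18 Hz, appears at 16 Hz.
40 Hz mod fs = 4 Hz.
4 Hz ≤ fs/2 = 18 Hz, appears at 4 Hz.
28 Hz > fs/2 = 18 Hz, folds to fs − 28 Hz = 8 Hz.
80 Hz mod fs = 8 Hz.
8 Hz ≤ fs/2 = 18 Hz, appears at 8 Hz.
Distinct values: {4 Hz, 8 Hz, 16 Hz} → 3.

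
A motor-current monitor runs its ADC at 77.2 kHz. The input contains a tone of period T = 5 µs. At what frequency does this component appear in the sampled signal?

T = 5 µs → f = 1/T = 200 kHz.
200 kHz mod fs = 45.6 kHz.
45.6 kHz > fs/2 = 38.6 kHz, folds to fs − 45.6 kHz = 31.6 kHz.

31.6 kHz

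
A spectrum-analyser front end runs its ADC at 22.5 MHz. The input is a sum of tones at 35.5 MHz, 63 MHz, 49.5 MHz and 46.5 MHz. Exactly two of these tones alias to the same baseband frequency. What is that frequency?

fs/2 = 11.25 MHz.
35.5 MHz mod fs = 13 MHz.
13 MHz > fs/2 = 11.25 MHz, folds to fs − 13 MHz = 9.5 MHz.
63 MHz mod fs = 18 MHz.
18 MHz > fs/2 = 11.25 MHz, folds to fs − 18 MHz = 4.5 MHz.
49.5 MHz mod fs = 4.5 MHz.
4.5 MHz ≤ fs/2 = 11.25 MHz, appears at 4.5 MHz.
46.5 MHz mod fs = 1.5 MHz.
1.5 MHz ≤ fs/2 = 11.25 MHz, appears at 1.5 MHz.
49.5 MHz and 63 MHz both map to 4.5 MHz.

4.5 MHz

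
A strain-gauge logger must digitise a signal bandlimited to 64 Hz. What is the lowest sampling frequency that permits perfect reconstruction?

128 Hz

Nyquist rate = 2 × 64 Hz = 128 Hz.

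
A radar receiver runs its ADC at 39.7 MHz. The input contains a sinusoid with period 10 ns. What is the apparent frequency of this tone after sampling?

T = 10 ns → f = 1/T = 100 MHz.
100 MHz mod fs = 20.6 MHz.
20.6 MHz > fs/2 = 19.85 MHz, folds to fs − 20.6 MHz = 19.1 MHz.

19.1 MHz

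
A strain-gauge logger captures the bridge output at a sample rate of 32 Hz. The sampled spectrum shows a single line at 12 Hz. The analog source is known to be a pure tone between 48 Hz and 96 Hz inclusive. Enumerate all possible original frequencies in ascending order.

Frequencies that alias to 12 Hz are k·fs ± 12 Hz for integer k ≥ 0.
k=0: 12 Hz.
k=1: 20 Hz, 44 Hz.
k=2: 52 Hz, 76 Hz.
k=3: 84 Hz, 108 Hz.
k=4: 116 Hz, 140 Hz.
Within [48 Hz, 96 Hz]: 52 Hz, 76 Hz, 84 Hz.

52 Hz, 76 Hz, 84 Hz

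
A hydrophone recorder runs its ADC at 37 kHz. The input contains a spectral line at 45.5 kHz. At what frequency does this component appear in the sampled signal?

45.5 kHz mod fs = 8.5 kHz.
8.5 kHz ≤ fs/2 = 18.5 kHz, appears at 8.5 kHz.

8.5 kHz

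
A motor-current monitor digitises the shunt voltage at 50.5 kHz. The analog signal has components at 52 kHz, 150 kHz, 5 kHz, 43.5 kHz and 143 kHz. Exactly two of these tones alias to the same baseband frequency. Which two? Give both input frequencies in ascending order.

fs/2 = 25.25 kHz.
52 kHz mod fs = 1.5 kHz.
1.5 kHz ≤ fs/2 = 25.25 kHz, appears at 1.5 kHz.
150 kHz mod fs = 49 kHz.
49 kHz > fs/2 = 25.25 kHz, folds to fs − 49 kHz = 1.5 kHz.
5 kHz ≤ fs/2 = 25.25 kHz, passes unchanged.
43.5 kHz > fs/2 = 25.25 kHz, folds to fs − 43.5 kHz = 7 kHz.
143 kHz mod fs = 42 kHz.
42 kHz > fs/2 = 25.25 kHz, folds to fs − 42 kHz = 8.5 kHz.
52 kHz and 150 kHz both map to 1.5 kHz.

52 kHz, 150 kHz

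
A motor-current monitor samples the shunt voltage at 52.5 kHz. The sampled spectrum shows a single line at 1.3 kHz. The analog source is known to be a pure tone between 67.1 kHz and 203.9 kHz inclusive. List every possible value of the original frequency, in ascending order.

103.7 kHz, 106.3 kHz, 156.2 kHz, 158.8 kHz

Frequencies that alias to 1.3 kHz are k·fs ± 1.3 kHz for integer k ≥ 0.
k=0: 1.3 kHz.
k=1: 51.2 kHz, 53.8 kHz.
k=2: 103.7 kHz, 106.3 kHz.
k=3: 156.2 kHz, 158.8 kHz.
k=4: 208.7 kHz, 211.3 kHz.
Within [67.1 kHz, 203.9 kHz]: 103.7 kHz, 106.3 kHz, 156.2 kHz, 158.8 kHz.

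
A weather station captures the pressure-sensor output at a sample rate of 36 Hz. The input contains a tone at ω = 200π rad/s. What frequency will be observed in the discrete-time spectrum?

ω = 200π rad/s → f = ω/(2π) = 100 Hz.
100 Hz mod fs = 28 Hz.
28 Hz > fs/2 = 18 Hz, folds to fs − 28 Hz = 8 Hz.

8 Hz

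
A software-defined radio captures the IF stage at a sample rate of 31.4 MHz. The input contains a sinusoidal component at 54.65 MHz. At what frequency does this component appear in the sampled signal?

8.15 MHz

54.65 MHz mod fs = 23.25 MHz.
23.25 MHz > fs/2 = 15.7 MHz, folds to fs − 23.25 MHz = 8.15 MHz.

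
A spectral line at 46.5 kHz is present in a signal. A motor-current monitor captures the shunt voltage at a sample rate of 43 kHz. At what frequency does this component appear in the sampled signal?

46.5 kHz mod fs = 3.5 kHz.
3.5 kHz ≤ fs/2 = 21.5 kHz, appears at 3.5 kHz.

3.5 kHz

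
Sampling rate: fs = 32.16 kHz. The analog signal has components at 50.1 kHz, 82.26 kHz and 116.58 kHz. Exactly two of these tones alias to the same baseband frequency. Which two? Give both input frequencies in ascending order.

fs/2 = 16.08 kHz.
50.1 kHz mod fs = 17.94 kHz.
17.94 kHz > fs/2 = 16.08 kHz, folds to fs − 17.94 kHz = 14.22 kHz.
82.26 kHz mod fs = 17.94 kHz.
17.94 kHz > fs/2 = 16.08 kHz, folds to fs − 17.94 kHz = 14.22 kHz.
116.58 kHz mod fs = 20.1 kHz.
20.1 kHz > fs/2 = 16.08 kHz, folds to fs − 20.1 kHz = 12.06 kHz.
50.1 kHz and 82.26 kHz both map to 14.22 kHz.

50.1 kHz, 82.26 kHz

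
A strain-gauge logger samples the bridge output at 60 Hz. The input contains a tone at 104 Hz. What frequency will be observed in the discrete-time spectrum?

16 Hz

104 Hz mod fs = 44 Hz.
44 Hz > fs/2 = 30 Hz, folds to fs − 44 Hz = 16 Hz.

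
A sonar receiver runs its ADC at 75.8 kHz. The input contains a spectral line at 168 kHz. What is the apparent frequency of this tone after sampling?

168 kHz mod fs = 16.4 kHz.
16.4 kHz ≤ fs/2 = 37.9 kHz, appears at 16.4 kHz.

16.4 kHz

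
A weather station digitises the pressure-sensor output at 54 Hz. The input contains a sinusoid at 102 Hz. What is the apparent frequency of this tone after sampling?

6 Hz

102 Hz mod fs = 48 Hz.
48 Hz > fs/2 = 27 Hz, folds to fs − 48 Hz = 6 Hz.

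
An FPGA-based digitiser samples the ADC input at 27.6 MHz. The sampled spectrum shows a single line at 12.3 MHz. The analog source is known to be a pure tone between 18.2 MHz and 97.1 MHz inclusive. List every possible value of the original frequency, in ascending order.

Frequencies that alias to 12.3 MHz are k·fs ± 12.3 MHz for integer k ≥ 0.
k=0: 12.3 MHz.
k=1: 15.3 MHz, 39.9 MHz.
k=2: 42.9 MHz, 67.5 MHz.
k=3: 70.5 MHz, 95.1 MHz.
k=4: 98.1 MHz, 122.7 MHz.
Within [18.2 MHz, 97.1 MHz]: 39.9 MHz, 42.9 MHz, 67.5 MHz, 70.5 MHz, 95.1 MHz.

39.9 MHz, 42.9 MHz, 67.5 MHz, 70.5 MHz, 95.1 MHz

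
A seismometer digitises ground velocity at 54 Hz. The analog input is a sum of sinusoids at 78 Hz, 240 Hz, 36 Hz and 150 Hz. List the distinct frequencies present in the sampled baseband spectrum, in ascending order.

12 Hz, 18 Hz, 24 Hz

fs/2 = 27 Hz.
78 Hz mod fs = 24 Hz.
24 Hz ≤ fs/2 = 27 Hz, appears at 24 Hz.
240 Hz mod fs = 24 Hz.
24 Hz ≤ fs/2 = 27 Hz, appears at 24 Hz.
36 Hz > fs/2 = 27 Hz, folds to fs − 36 Hz = 18 Hz.
150 Hz mod fs = 42 Hz.
42 Hz > fs/2 = 27 Hz, folds to fs − 42 Hz = 12 Hz.
Distinct values: {12 Hz, 18 Hz, 24 Hz}.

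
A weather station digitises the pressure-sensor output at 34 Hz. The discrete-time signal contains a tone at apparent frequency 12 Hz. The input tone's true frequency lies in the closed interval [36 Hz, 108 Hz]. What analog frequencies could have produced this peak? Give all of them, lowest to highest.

46 Hz, 56 Hz, 80 Hz, 90 Hz

Frequencies that alias to 12 Hz are k·fs ± 12 Hz for integer k ≥ 0.
k=0: 12 Hz.
k=1: 22 Hz, 46 Hz.
k=2: 56 Hz, 80 Hz.
k=3: 90 Hz, 114 Hz.
k=4: 124 Hz, 148 Hz.
Within [36 Hz, 108 Hz]: 46 Hz, 56 Hz, 80 Hz, 90 Hz.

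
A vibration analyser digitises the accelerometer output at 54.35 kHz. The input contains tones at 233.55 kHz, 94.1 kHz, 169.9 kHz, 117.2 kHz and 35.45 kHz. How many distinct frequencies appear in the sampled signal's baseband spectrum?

fs/2 = 27.175 kHz.
233.55 kHz mod fs = 16.15 kHz.
16.15 kHz ≤ fs/2 = 27.175 kHz, appears at 16.15 kHz.
94.1 kHz mod fs = 39.75 kHz.
39.75 kHz > fs/2 = 27.175 kHz, folds to fs − 39.75 kHz = 14.6 kHz.
169.9 kHz mod fs = 6.85 kHz.
6.85 kHz ≤ fs/2 = 27.175 kHz, appears at 6.85 kHz.
117.2 kHz mod fs = 8.5 kHz.
8.5 kHz ≤ fs/2 = 27.175 kHz, appears at 8.5 kHz.
35.45 kHz > fs/2 = 27.175 kHz, folds to fs − 35.45 kHz = 18.9 kHz.
Distinct values: {6.85 kHz, 8.5 kHz, 14.6 kHz, 16.15 kHz, 18.9 kHz} → 5.

5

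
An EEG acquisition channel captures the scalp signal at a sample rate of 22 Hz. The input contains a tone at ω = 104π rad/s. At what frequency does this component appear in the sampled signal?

ω = 104π rad/s → f = ω/(2π) = 52 Hz.
52 Hz mod fs = 8 Hz.
8 Hz ≤ fs/2 = 11 Hz, appears at 8 Hz.

8 Hz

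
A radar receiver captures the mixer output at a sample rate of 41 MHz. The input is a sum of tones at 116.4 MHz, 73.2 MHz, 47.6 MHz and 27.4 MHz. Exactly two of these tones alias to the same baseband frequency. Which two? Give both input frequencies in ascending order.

fs/2 = 20.5 MHz.
116.4 MHz mod fs = 34.4 MHz.
34.4 MHz > fs/2 = 20.5 MHz, folds to fs − 34.4 MHz = 6.6 MHz.
73.2 MHz mod fs = 32.2 MHz.
32.2 MHz > fs/2 = 20.5 MHz, folds to fs − 32.2 MHz = 8.8 MHz.
47.6 MHz mod fs = 6.6 MHz.
6.6 MHz ≤ fs/2 = 20.5 MHz, appears at 6.6 MHz.
27.4 MHz > fs/2 = 20.5 MHz, folds to fs − 27.4 MHz = 13.6 MHz.
47.6 MHz and 116.4 MHz both map to 6.6 MHz.

47.6 MHz, 116.4 MHz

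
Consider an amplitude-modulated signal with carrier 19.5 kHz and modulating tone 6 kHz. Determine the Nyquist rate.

51 kHz

AM sidebands sit at fc ± fm = 13.5 kHz and 25.5 kHz.
Highest-frequency component: 25.5 kHz.
Nyquist rate = 2 × 25.5 kHz = 51 kHz.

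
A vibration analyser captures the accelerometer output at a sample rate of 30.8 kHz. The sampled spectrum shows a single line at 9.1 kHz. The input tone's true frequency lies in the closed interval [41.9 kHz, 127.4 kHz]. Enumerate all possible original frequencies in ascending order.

52.5 kHz, 70.7 kHz, 83.3 kHz, 101.5 kHz, 114.1 kHz

Frequencies that alias to 9.1 kHz are k·fs ± 9.1 kHz for integer k ≥ 0.
k=0: 9.1 kHz.
k=1: 21.7 kHz, 39.9 kHz.
k=2: 52.5 kHz, 70.7 kHz.
k=3: 83.3 kHz, 101.5 kHz.
k=4: 114.1 kHz, 132.3 kHz.
k=5: 144.9 kHz, 163.1 kHz.
Within [41.9 kHz, 127.4 kHz]: 52.5 kHz, 70.7 kHz, 83.3 kHz, 101.5 kHz, 114.1 kHz.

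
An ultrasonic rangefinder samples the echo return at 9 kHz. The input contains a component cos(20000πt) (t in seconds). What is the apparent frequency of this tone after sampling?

ω = 20000π rad/s → f = ω/(2π) = 10000 Hz = 10 kHz.
10 kHz mod fs = 1 kHz.
1 kHz ≤ fs/2 = 4.5 kHz, appears at 1 kHz.

1 kHz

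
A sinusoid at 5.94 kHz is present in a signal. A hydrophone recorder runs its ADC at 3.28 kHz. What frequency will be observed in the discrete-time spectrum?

5.94 kHz mod fs = 2.66 kHz.
2.66 kHz > fs/2 = 1.64 kHz, folds to fs − 2.66 kHz = 0.62 kHz.

0.62 kHz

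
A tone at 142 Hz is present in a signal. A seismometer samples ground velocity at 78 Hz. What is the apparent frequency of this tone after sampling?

14 Hz

142 Hz mod fs = 64 Hz.
64 Hz > fs/2 = 39 Hz, folds to fs − 64 Hz = 14 Hz.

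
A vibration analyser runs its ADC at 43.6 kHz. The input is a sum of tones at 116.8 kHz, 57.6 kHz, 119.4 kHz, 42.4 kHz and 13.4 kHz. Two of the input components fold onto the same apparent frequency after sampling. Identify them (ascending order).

57.6 kHz, 116.8 kHz

fs/2 = 21.8 kHz.
116.8 kHz mod fs = 29.6 kHz.
29.6 kHz > fs/2 = 21.8 kHz, folds to fs − 29.6 kHz = 14 kHz.
57.6 kHz mod fs = 14 kHz.
14 kHz ≤ fs/2 = 21.8 kHz, appears at 14 kHz.
119.4 kHz mod fs = 32.2 kHz.
32.2 kHz > fs/2 = 21.8 kHz, folds to fs − 32.2 kHz = 11.4 kHz.
42.4 kHz > fs/2 = 21.8 kHz, folds to fs − 42.4 kHz = 1.2 kHz.
13.4 kHz ≤ fs/2 = 21.8 kHz, passes unchanged.
57.6 kHz and 116.8 kHz both map to 14 kHz.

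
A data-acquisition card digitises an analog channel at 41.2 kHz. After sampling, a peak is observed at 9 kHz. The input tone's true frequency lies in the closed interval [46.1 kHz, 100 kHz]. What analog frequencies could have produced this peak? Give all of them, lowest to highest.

50.2 kHz, 73.4 kHz, 91.4 kHz

Frequencies that alias to 9 kHz are k·fs ± 9 kHz for integer k ≥ 0.
k=0: 9 kHz.
k=1: 32.2 kHz, 50.2 kHz.
k=2: 73.4 kHz, 91.4 kHz.
k=3: 114.6 kHz, 132.6 kHz.
Within [46.1 kHz, 100 kHz]: 50.2 kHz, 73.4 kHz, 91.4 kHz.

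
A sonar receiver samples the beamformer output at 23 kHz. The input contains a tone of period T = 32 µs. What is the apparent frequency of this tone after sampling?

8.25 kHz

T = 32 µs → f = 1/T = 31.25 kHz.
31.25 kHz mod fs = 8.25 kHz.
8.25 kHz ≤ fs/2 = 11.5 kHz, appears at 8.25 kHz.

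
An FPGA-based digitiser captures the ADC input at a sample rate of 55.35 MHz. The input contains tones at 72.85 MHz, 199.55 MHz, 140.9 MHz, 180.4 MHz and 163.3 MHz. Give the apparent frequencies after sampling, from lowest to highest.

2.75 MHz, 14.35 MHz, 17.5 MHz, 21.85 MHz, 25.15 MHz

fs/2 = 27.675 MHz.
72.85 MHz mod fs = 17.5 MHz.
17.5 MHz ≤ fs/2 = 27.675 MHz, appears at 17.5 MHz.
199.55 MHz mod fs = 33.5 MHz.
33.5 MHz > fs/2 = 27.675 MHz, folds to fs − 33.5 MHz = 21.85 MHz.
140.9 MHz mod fs = 30.2 MHz.
30.2 MHz > fs/2 = 27.675 MHz, folds to fs − 30.2 MHz = 25.15 MHz.
180.4 MHz mod fs = 14.35 MHz.
14.35 MHz ≤ fs/2 = 27.675 MHz, appears at 14.35 MHz.
163.3 MHz mod fs = 52.6 MHz.
52.6 MHz > fs/2 = 27.675 MHz, folds to fs − 52.6 MHz = 2.75 MHz.
Distinct values: {2.75 MHz, 14.35 MHz, 17.5 MHz, 21.85 MHz, 25.15 MHz}.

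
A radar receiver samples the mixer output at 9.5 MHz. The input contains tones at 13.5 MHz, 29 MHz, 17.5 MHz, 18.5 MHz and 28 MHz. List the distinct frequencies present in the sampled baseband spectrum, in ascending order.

0.5 MHz, 1.5 MHz, 4 MHz

fs/2 = 4.75 MHz.
13.5 MHz mod fs = 4 MHz.
4 MHz ≤ fs/2 = 4.75 MHz, appears at 4 MHz.
29 MHz mod fs = 0.5 MHz.
0.5 MHz ≤ fs/2 = 4.75 MHz, appears at 0.5 MHz.
17.5 MHz mod fs = 8 MHz.
8 MHz > fs/2 = 4.75 MHz, folds to fs − 8 MHz = 1.5 MHz.
18.5 MHz mod fs = 9 MHz.
9 MHz > fs/2 = 4.75 MHz, folds to fs − 9 MHz = 0.5 MHz.
28 MHz mod fs = 9 MHz.
9 MHz > fs/2 = 4.75 MHz, folds to fs − 9 MHz = 0.5 MHz.
Distinct values: {0.5 MHz, 1.5 MHz, 4 MHz}.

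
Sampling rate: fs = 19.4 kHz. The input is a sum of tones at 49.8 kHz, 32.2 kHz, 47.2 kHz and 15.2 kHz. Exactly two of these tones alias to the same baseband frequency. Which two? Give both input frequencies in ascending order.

fs/2 = 9.7 kHz.
49.8 kHz mod fs = 11 kHz.
11 kHz > fs/2 = 9.7 kHz, folds to fs − 11 kHz = 8.4 kHz.
32.2 kHz mod fs = 12.8 kHz.
12.8 kHz > fs/2 = 9.7 kHz, folds to fs − 12.8 kHz = 6.6 kHz.
47.2 kHz mod fs = 8.4 kHz.
8.4 kHz ≤ fs/2 = 9.7 kHz, appears at 8.4 kHz.
15.2 kHz > fs/2 = 9.7 kHz, folds to fs − 15.2 kHz = 4.2 kHz.
47.2 kHz and 49.8 kHz both map to 8.4 kHz.

47.2 kHz, 49.8 kHz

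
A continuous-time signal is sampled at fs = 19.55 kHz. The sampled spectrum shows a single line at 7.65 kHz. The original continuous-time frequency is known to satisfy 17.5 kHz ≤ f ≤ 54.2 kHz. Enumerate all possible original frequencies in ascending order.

Frequencies that alias to 7.65 kHz are k·fs ± 7.65 kHz for integer k ≥ 0.
k=0: 7.65 kHz.
k=1: 11.9 kHz, 27.2 kHz.
k=2: 31.45 kHz, 46.75 kHz.
k=3: 51 kHz, 66.3 kHz.
k=4: 70.55 kHz, 85.85 kHz.
Within [17.5 kHz, 54.2 kHz]: 27.2 kHz, 31.45 kHz, 46.75 kHz, 51 kHz.

27.2 kHz, 31.45 kHz, 46.75 kHz, 51 kHz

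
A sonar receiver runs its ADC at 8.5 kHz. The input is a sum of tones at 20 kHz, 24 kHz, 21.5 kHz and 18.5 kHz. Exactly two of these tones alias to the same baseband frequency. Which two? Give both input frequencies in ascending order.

fs/2 = 4.25 kHz.
20 kHz mod fs = 3 kHz.
3 kHz ≤ fs/2 = 4.25 kHz, appears at 3 kHz.
24 kHz mod fs = 7 kHz.
7 kHz > fs/2 = 4.25 kHz, folds to fs − 7 kHz = 1.5 kHz.
21.5 kHz mod fs = 4.5 kHz.
4.5 kHz > fs/2 = 4.25 kHz, folds to fs − 4.5 kHz = 4 kHz.
18.5 kHz mod fs = 1.5 kHz.
1.5 kHz ≤ fs/2 = 4.25 kHz, appears at 1.5 kHz.
18.5 kHz and 24 kHz both map to 1.5 kHz.

18.5 kHz, 24 kHz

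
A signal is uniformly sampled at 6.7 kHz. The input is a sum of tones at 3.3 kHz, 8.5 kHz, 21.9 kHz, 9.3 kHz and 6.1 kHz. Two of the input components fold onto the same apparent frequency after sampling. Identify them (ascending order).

8.5 kHz, 21.9 kHz

fs/2 = 3.35 kHz.
3.3 kHz ≤ fs/2 = 3.35 kHz, passes unchanged.
8.5 kHz mod fs = 1.8 kHz.
1.8 kHz ≤ fs/2 = 3.35 kHz, appears at 1.8 kHz.
21.9 kHz mod fs = 1.8 kHz.
1.8 kHz ≤ fs/2 = 3.35 kHz, appears at 1.8 kHz.
9.3 kHz mod fs = 2.6 kHz.
2.6 kHz ≤ fs/2 = 3.35 kHz, appears at 2.6 kHz.
6.1 kHz > fs/2 = 3.35 kHz, folds to fs − 6.1 kHz = 0.6 kHz.
8.5 kHz and 21.9 kHz both map to 1.8 kHz.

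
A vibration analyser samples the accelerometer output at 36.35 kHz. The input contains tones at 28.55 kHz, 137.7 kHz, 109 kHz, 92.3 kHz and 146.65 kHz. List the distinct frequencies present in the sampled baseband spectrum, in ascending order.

fs/2 = 18.175 kHz.
28.55 kHz > fs/2 = 18.175 kHz, folds to fs − 28.55 kHz = 7.8 kHz.
137.7 kHz mod fs = 28.65 kHz.
28.65 kHz > fs/2 = 18.175 kHz, folds to fs − 28.65 kHz = 7.7 kHz.
109 kHz mod fs = 36.3 kHz.
36.3 kHz > fs/2 = 18.175 kHz, folds to fs − 36.3 kHz = 0.05 kHz.
92.3 kHz mod fs = 19.6 kHz.
19.6 kHz > fs/2 = 18.175 kHz, folds to fs − 19.6 kHz = 16.75 kHz.
146.65 kHz mod fs = 1.25 kHz.
1.25 kHz ≤ fs/2 = 18.175 kHz, appears at 1.25 kHz.
Distinct values: {0.05 kHz, 1.25 kHz, 7.7 kHz, 7.8 kHz, 16.75 kHz}.

0.05 kHz, 1.25 kHz, 7.7 kHz, 7.8 kHz, 16.75 kHz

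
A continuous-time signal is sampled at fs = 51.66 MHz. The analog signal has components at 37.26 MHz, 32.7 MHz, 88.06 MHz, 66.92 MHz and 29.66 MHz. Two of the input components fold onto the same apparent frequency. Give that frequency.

15.26 MHz

fs/2 = 25.83 MHz.
37.26 MHz > fs/2 = 25.83 MHz, folds to fs − 37.26 MHz = 14.4 MHz.
32.7 MHz > fs/2 = 25.83 MHz, folds to fs − 32.7 MHz = 18.96 MHz.
88.06 MHz mod fs = 36.4 MHz.
36.4 MHz > fs/2 = 25.83 MHz, folds to fs − 36.4 MHz = 15.26 MHz.
66.92 MHz mod fs = 15.26 MHz.
15.26 MHz ≤ fs/2 = 25.83 MHz, appears at 15.26 MHz.
29.66 MHz > fs/2 = 25.83 MHz, folds to fs − 29.66 MHz = 22 MHz.
66.92 MHz and 88.06 MHz both map to 15.26 MHz.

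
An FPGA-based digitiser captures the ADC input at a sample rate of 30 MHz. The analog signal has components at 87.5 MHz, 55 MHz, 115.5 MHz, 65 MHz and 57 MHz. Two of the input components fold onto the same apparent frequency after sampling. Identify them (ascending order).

fs/2 = 15 MHz.
87.5 MHz mod fs = 27.5 MHz.
27.5 MHz > fs/2 = 15 MHz, folds to fs − 27.5 MHz = 2.5 MHz.
55 MHz mod fs = 25 MHz.
25 MHz > fs/2 = 15 MHz, folds to fs − 25 MHz = 5 MHz.
115.5 MHz mod fs = 25.5 MHz.
25.5 MHz > fs/2 = 15 MHz, folds to fs − 25.5 MHz = 4.5 MHz.
65 MHz mod fs = 5 MHz.
5 MHz ≤ fs/2 = 15 MHz, appears at 5 MHz.
57 MHz mod fs = 27 MHz.
27 MHz > fs/2 = 15 MHz, folds to fs − 27 MHz = 3 MHz.
55 MHz and 65 MHz both map to 5 MHz.

55 MHz, 65 MHz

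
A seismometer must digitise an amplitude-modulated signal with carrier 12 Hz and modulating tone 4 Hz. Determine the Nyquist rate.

32 Hz

AM sidebands sit at fc ± fm = 8 Hz and 16 Hz.
Highest-frequency component: 16 Hz.
Nyquist rate = 2 × 16 Hz = 32 Hz.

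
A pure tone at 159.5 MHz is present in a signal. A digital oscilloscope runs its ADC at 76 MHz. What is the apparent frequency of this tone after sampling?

7.5 MHz

159.5 MHz mod fs = 7.5 MHz.
7.5 MHz ≤ fs/2 = 38 MHz, appears at 7.5 MHz.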